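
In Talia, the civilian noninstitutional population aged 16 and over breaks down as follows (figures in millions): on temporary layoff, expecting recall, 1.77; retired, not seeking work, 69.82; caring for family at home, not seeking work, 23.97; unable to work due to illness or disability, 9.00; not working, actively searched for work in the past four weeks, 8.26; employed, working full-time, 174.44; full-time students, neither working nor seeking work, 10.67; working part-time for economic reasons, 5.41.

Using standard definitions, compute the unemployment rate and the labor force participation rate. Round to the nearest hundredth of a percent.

Unemployment rate ≈ 5.28%; labor force participation rate ≈ 62.60%.

Employed = 174.44 + 5.41 = 179.85 million (anyone who worked, including part-time for economic reasons, counts as employed).
Unemployed = 1.77 + 8.26 = 10.03 million (jobless and actively searching, or on temporary layoff).
Labor force = 179.85 + 10.03 = 189.88 million.
Not in labor force = 69.82 + 23.97 + 9.00 + 10.67 = 113.46 million (those not working and not actively searching are outside the labor force).
Civilian working-age population = 189.88 + 113.46 = 303.34 million.
Unemployment rate = 10.03 / 189.88 = 5.28%.
Labor force participation rate = 189.88 / 303.34 = 62.60%.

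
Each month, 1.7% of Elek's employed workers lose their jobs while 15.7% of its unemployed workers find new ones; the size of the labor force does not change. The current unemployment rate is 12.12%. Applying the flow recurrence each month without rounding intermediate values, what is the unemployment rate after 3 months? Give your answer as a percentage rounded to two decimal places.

With a fixed labor force, u_{t+1} = u_t + s·(1−u_t) − f·u_t = u_t·(1−s−f) + s.
Here 1−s−f = 0.826 and s = 0.017.
u_1 = 0.121200 × 0.826 + 0.017 = 0.117111.
u_2 = 0.117111 × 0.826 + 0.017 = 0.113734.
u_3 = 0.113734 × 0.826 + 0.017 = 0.110944.

Unemployment rate after three months ≈ 11.09%.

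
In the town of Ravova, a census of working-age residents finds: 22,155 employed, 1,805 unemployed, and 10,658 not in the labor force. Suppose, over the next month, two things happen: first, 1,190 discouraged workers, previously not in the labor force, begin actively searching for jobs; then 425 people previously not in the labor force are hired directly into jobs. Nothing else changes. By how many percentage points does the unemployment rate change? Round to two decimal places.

The unemployment rate changes by +4.18 percentage points.

Initially, labor force = 22,155 + 1,805 = 23,960, so u = 1,805/23,960 = 7.53%.
After the first change, unemployed and labor force both rise by 1,190 → E = 22,155, U = 2,995, labor force = 25,150.
After the second change, employed and labor force both rise by 425; unemployed unchanged → E = 22,580, U = 2,995, labor force = 25,575.
New unemployment rate = 2,995 / 25,575 = 11.71%.
Change = 11.71% − 7.53% = +4.18 percentage points.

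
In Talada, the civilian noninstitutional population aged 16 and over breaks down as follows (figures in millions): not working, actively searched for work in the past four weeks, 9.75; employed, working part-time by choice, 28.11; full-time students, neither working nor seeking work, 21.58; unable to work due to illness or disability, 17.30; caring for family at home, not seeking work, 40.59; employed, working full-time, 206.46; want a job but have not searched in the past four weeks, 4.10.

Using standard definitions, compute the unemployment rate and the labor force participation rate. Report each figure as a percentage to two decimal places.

Unemployment rate ≈ 3.99%; labor force participation rate ≈ 74.51%.

Employed = 28.11 + 206.46 = 234.57 million.
Unemployed = 9.75 million.
Labor force = 234.57 + 9.75 = 244.32 million.
Not in labor force = 21.58 + 17.30 + 40.59 + 4.10 = 83.57 million (those not working and not actively searching are outside the labor force — including those who want a job but have given up searching).
Civilian working-age population = 244.32 + 83.57 = 327.89 million.
Unemployment rate = 9.75 / 244.32 = 3.99%.
Labor force participation rate = 244.32 / 327.89 = 74.51%.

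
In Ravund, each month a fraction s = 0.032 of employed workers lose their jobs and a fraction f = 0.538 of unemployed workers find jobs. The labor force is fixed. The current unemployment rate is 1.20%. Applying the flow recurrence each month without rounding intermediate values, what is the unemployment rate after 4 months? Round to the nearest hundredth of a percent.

Unemployment rate after four months ≈ 5.46%.

With a fixed labor force, u_{t+1} = u_t + s·(1−u_t) − f·u_t = u_t·(1−s−f) + s.
Here 1−s−f = 0.430 and s = 0.032.
u_1 = 0.012000 × 0.430 + 0.032 = 0.037160.
u_2 = 0.037160 × 0.430 + 0.032 = 0.047979.
u_3 = 0.047979 × 0.430 + 0.032 = 0.052631.
u_4 = 0.052631 × 0.430 + 0.032 = 0.054631.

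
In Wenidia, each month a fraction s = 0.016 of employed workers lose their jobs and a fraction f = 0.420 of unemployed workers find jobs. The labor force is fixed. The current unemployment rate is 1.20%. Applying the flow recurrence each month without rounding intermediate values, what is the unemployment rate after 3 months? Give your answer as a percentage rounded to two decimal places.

With a fixed labor force, u_{t+1} = u_t + s·(1−u_t) − f·u_t = u_t·(1−s−f) + s.
Here 1−s−f = 0.564 and s = 0.016.
u_1 = 0.012000 × 0.564 + 0.016 = 0.022768.
u_2 = 0.022768 × 0.564 + 0.016 = 0.028841.
u_3 = 0.028841 × 0.564 + 0.016 = 0.032266.

Unemployment rate after three months ≈ 3.23%.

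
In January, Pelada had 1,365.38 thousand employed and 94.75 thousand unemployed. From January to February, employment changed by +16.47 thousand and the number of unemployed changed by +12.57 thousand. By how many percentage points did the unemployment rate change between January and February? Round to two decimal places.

The unemployment rate changed by +0.72 percentage points.

January: labor force = 1,365.38 + 94.75 = 1,460.13; u = 94.75/1,460.13 = 6.49%.
February: labor force = 1,381.85 + 107.32 = 1,489.17; u = 107.32/1,489.17 = 7.21%.
Change = 7.21% − 6.49% = +0.72 pp.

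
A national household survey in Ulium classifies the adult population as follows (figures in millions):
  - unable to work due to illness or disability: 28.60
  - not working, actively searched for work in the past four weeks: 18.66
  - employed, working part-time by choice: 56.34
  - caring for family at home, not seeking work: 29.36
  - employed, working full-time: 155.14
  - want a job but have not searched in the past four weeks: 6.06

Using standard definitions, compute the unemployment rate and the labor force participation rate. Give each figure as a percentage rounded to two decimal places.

Unemployment rate ≈ 8.11%; labor force participation rate ≈ 78.24%.

Employed = 56.34 + 155.14 = 211.48 million.
Unemployed = 18.66 million.
Labor force = 211.48 + 18.66 = 230.14 million.
Not in labor force = 28.60 + 29.36 + 6.06 = 64.02 million (those not working and not actively searching are outside the labor force — including those who want a job but have given up searching).
Civilian working-age population = 230.14 + 64.02 = 294.16 million.
Unemployment rate = 18.66 / 230.14 = 8.11%.
Labor force participation rate = 230.14 / 294.16 = 78.24%.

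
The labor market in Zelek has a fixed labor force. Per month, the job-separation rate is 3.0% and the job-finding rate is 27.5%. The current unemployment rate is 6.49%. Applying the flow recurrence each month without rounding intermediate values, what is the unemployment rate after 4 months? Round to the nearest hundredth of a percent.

Unemployment rate after four months ≈ 9.06%.

With a fixed labor force, u_{t+1} = u_t + s·(1−u_t) − f·u_t = u_t·(1−s−f) + s.
Here 1−s−f = 0.695 and s = 0.030.
u_1 = 0.064900 × 0.695 + 0.030 = 0.075105.
u_2 = 0.075105 × 0.695 + 0.030 = 0.082198.
u_3 = 0.082198 × 0.695 + 0.030 = 0.087128.
u_4 = 0.087128 × 0.695 + 0.030 = 0.090554.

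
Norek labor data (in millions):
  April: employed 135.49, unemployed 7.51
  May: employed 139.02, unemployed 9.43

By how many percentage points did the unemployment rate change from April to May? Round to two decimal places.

April: labor force = 135.49 + 7.51 = 143.00; u = 7.51/143.00 = 5.25%.
May: labor force = 139.02 + 9.43 = 148.45; u = 9.43/148.45 = 6.35%.
Change = 6.35% − 5.25% = +1.10 pp.

The unemployment rate changed by +1.10 percentage points.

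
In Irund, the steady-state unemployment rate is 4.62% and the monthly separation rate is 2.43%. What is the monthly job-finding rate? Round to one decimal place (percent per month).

From u* = s/(s+f): f = s·(1−u)/u.
f = 2.43 × (1 − 0.0462) / 0.0462 = 2.3177 / 0.0462 ≈ 50.2% per month.

Job-finding rate ≈ 50.2% per month.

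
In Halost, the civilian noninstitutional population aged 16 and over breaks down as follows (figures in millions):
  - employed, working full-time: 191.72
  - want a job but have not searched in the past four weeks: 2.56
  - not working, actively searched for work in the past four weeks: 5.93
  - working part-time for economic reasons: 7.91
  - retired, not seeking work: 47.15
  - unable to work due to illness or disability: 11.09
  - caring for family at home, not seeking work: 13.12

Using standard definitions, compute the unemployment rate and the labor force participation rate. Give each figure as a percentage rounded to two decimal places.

Unemployment rate ≈ 2.88%; labor force participation rate ≈ 73.55%.

Employed = 191.72 + 7.91 = 199.63 million (anyone who worked, including part-time for economic reasons, counts as employed).
Unemployed = 5.93 million.
Labor force = 199.63 + 5.93 = 205.56 million.
Not in labor force = 2.56 + 47.15 + 11.09 + 13.12 = 73.92 million (those not working and not actively searching are outside the labor force — including those who want a job but have given up searching).
Civilian working-age population = 205.56 + 73.92 = 279.48 million.
Unemployment rate = 5.93 / 205.56 = 2.88%.
Labor force participation rate = 205.56 / 279.48 = 73.55%.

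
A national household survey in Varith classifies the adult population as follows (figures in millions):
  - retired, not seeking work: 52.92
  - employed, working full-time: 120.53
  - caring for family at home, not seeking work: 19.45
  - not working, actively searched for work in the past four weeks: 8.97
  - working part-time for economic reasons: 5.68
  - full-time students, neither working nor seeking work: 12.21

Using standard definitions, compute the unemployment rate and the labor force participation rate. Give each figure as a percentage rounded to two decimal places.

Unemployment rate ≈ 6.64%; labor force participation rate ≈ 61.51%.

Employed = 120.53 + 5.68 = 126.21 million (anyone who worked, including part-time for economic reasons, counts as employed).
Unemployed = 8.97 million.
Labor force = 126.21 + 8.97 = 135.18 million.
Not in labor force = 52.92 + 19.45 + 12.21 = 84.58 million (those not working and not actively searching are outside the labor force).
Civilian working-age population = 135.18 + 84.58 = 219.76 million.
Unemployment rate = 8.97 / 135.18 = 6.64%.
Labor force participation rate = 135.18 / 219.76 = 61.51%.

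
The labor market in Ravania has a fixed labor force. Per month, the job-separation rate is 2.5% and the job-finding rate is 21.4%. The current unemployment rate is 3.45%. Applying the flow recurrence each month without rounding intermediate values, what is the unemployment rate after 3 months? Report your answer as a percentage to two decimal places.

Unemployment rate after three months ≈ 7.37%.

With a fixed labor force, u_{t+1} = u_t + s·(1−u_t) − f·u_t = u_t·(1−s−f) + s.
Here 1−s−f = 0.761 and s = 0.025.
u_1 = 0.034500 × 0.761 + 0.025 = 0.051255.
u_2 = 0.051255 × 0.761 + 0.025 = 0.064005.
u_3 = 0.064005 × 0.761 + 0.025 = 0.073708.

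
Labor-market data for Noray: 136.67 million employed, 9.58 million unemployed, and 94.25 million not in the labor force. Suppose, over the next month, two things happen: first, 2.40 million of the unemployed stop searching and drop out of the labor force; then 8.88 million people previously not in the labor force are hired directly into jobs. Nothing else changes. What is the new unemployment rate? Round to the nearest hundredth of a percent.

New unemployment rate ≈ 4.70%.

Initially, labor force = 136.67 + 9.58 = 146.25 million, so u = 9.58/146.25 = 6.55%.
After the first change, unemployed and labor force both fall by 2.40 → E = 136.67, U = 7.18, labor force = 143.85 million.
After the second change, employed and labor force both rise by 8.88; unemployed unchanged → E = 145.55, U = 7.18, labor force = 152.73 million.
New unemployment rate = 7.18 / 152.73 = 4.70%.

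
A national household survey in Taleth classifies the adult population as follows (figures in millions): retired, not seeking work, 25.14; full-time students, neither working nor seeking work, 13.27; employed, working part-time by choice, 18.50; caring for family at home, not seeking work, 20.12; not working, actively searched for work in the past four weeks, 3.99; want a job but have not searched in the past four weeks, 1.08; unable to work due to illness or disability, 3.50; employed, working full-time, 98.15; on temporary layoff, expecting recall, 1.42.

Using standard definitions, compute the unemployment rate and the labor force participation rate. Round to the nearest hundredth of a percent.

Unemployment rate ≈ 4.43%; labor force participation rate ≈ 65.92%.

Employed = 18.50 + 98.15 = 116.65 million.
Unemployed = 3.99 + 1.42 = 5.41 million (jobless and actively searching, or on temporary layoff).
Labor force = 116.65 + 5.41 = 122.06 million.
Not in labor force = 25.14 + 13.27 + 20.12 + 1.08 + 3.50 = 63.11 million (those not working and not actively searching are outside the labor force — including those who want a job but have given up searching).
Civilian working-age population = 122.06 + 63.11 = 185.17 million.
Unemployment rate = 5.41 / 122.06 = 4.43%.
Labor force participation rate = 122.06 / 185.17 = 65.92%.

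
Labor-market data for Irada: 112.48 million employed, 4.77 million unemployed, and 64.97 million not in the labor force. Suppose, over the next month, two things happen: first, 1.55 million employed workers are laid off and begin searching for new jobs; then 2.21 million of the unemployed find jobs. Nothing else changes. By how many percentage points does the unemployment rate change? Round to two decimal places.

Initially, labor force = 112.48 + 4.77 = 117.25 million, so u = 4.77/117.25 = 4.07%.
After the first change, employed falls and unemployed rises by 1.55; labor force unchanged → E = 110.93, U = 6.32, labor force = 117.25 million.
After the second change, unemployed falls and employed rises by 2.21; labor force unchanged → E = 113.14, U = 4.11, labor force = 117.25 million.
New unemployment rate = 4.11 / 117.25 = 3.51%.
Change = 3.51% − 4.07% = −0.56 percentage points.

The unemployment rate changes by −0.56 percentage points.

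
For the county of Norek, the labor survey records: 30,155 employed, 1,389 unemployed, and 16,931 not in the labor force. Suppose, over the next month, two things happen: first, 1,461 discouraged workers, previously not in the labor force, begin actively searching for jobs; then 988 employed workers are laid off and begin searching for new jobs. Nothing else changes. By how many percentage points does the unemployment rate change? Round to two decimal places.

Initially, labor force = 30,155 + 1,389 = 31,544, so u = 1,389/31,544 = 4.40%.
After the first change, unemployed and labor force both rise by 1,461 → E = 30,155, U = 2,850, labor force = 33,005.
After the second change, employed falls and unemployed rises by 988; labor force unchanged → E = 29,167, U = 3,838, labor force = 33,005.
New unemployment rate = 3,838 / 33,005 = 11.63%.
Change = 11.63% − 4.40% = +7.23 percentage points.

The unemployment rate changes by +7.23 percentage points.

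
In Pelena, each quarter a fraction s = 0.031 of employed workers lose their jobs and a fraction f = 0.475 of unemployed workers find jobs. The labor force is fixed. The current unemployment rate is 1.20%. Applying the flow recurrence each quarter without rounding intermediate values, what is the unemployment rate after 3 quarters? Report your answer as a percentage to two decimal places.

Unemployment rate after three quarters ≈ 5.53%.

With a fixed labor force, u_{t+1} = u_t + s·(1−u_t) − f·u_t = u_t·(1−s−f) + s.
Here 1−s−f = 0.494 and s = 0.031.
u_1 = 0.012000 × 0.494 + 0.031 = 0.036928.
u_2 = 0.036928 × 0.494 + 0.031 = 0.049242.
u_3 = 0.049242 × 0.494 + 0.031 = 0.055326.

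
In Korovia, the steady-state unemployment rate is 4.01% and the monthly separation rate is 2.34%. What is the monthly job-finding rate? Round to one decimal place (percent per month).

Job-finding rate ≈ 56.0% per month.

From u* = s/(s+f): f = s·(1−u)/u.
f = 2.34 × (1 − 0.0401) / 0.0401 = 2.2462 / 0.0401 ≈ 56.0% per month.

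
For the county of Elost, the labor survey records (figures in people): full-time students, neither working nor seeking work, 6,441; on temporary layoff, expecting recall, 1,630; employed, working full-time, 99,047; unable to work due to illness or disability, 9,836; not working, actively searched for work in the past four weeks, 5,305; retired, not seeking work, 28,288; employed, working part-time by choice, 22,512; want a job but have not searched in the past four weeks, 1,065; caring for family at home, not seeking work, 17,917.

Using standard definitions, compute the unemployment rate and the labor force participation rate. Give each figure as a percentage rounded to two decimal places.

Unemployment rate ≈ 5.40%; labor force participation rate ≈ 66.91%.

Employed = 99,047 + 22,512 = 121,559.
Unemployed = 1,630 + 5,305 = 6,935 (jobless and actively searching, or on temporary layoff).
Labor force = 121,559 + 6,935 = 128,494.
Not in labor force = 6,441 + 9,836 + 28,288 + 1,065 + 17,917 = 63,547 (those not working and not actively searching are outside the labor force — including those who want a job but have given up searching).
Civilian working-age population = 128,494 + 63,547 = 192,041.
Unemployment rate = 6,935 / 128,494 = 5.40%.
Labor force participation rate = 128,494 / 192,041 = 66.91%.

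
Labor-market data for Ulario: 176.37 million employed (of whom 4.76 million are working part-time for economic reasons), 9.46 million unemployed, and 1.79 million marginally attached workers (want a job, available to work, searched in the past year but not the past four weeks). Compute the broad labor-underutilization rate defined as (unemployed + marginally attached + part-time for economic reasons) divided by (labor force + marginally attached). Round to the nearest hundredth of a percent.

Broad underutilization rate ≈ 8.53%.

Labor force = 176.37 + 9.46 = 185.83 million.
Numerator = 9.46 + 1.79 + 4.76 = 16.01 million.
Denominator = 185.83 + 1.79 = 187.62 million.
Broad rate = 16.01 / 187.62 = 8.53%.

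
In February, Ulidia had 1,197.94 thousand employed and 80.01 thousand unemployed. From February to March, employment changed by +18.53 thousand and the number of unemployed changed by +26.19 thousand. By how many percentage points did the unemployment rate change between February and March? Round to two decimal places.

The unemployment rate changed by +1.77 percentage points.

February: labor force = 1,197.94 + 80.01 = 1,277.95; u = 80.01/1,277.95 = 6.26%.
March: labor force = 1,216.47 + 106.20 = 1,322.67; u = 106.20/1,322.67 = 8.03%.
Change = 8.03% − 6.26% = +1.77 pp.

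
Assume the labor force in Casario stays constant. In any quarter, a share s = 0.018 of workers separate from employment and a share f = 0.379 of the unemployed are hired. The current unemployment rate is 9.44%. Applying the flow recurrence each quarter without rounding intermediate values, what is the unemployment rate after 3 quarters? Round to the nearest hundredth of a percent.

With a fixed labor force, u_{t+1} = u_t + s·(1−u_t) − f·u_t = u_t·(1−s−f) + s.
Here 1−s−f = 0.603 and s = 0.018.
u_1 = 0.094400 × 0.603 + 0.018 = 0.074923.
u_2 = 0.074923 × 0.603 + 0.018 = 0.063179.
u_3 = 0.063179 × 0.603 + 0.018 = 0.056097.

Unemployment rate after three quarters ≈ 5.61%.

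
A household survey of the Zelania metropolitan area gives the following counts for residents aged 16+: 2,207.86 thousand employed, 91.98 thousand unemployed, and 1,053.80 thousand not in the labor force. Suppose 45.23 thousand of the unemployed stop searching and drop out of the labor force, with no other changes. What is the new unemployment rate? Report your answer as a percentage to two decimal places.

Initially, labor force = 2,207.86 + 91.98 = 2,299.84 thousand, so u = 91.98/2,299.84 = 4.00%.
After the change, unemployed and labor force both fall by 45.23 → E = 2,207.86, U = 46.75, labor force = 2,254.61 thousand.
New unemployment rate = 46.75 / 2,254.61 = 2.07%.

New unemployment rate ≈ 2.07%.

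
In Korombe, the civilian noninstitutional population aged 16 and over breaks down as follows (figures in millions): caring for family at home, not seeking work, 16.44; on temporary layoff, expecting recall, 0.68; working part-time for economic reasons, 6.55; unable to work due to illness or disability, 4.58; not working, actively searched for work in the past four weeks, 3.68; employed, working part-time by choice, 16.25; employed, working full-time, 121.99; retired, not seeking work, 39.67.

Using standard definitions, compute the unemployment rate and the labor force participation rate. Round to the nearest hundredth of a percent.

Unemployment rate ≈ 2.92%; labor force participation rate ≈ 71.08%.

Employed = 6.55 + 16.25 + 121.99 = 144.79 million (anyone who worked, including part-time for economic reasons, counts as employed).
Unemployed = 0.68 + 3.68 = 4.36 million (jobless and actively searching, or on temporary layoff).
Labor force = 144.79 + 4.36 = 149.15 million.
Not in labor force = 16.44 + 4.58 + 39.67 = 60.69 million (those not working and not actively searching are outside the labor force).
Civilian working-age population = 149.15 + 60.69 = 209.84 million.
Unemployment rate = 4.36 / 149.15 = 2.92%.
Labor force participation rate = 149.15 / 209.84 = 71.08%.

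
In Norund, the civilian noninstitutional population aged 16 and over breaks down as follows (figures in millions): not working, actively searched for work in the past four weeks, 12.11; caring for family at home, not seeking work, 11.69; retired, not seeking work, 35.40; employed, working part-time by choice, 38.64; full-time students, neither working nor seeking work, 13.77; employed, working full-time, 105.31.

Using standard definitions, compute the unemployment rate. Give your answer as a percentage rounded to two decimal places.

Employed = 38.64 + 105.31 = 143.95 million.
Unemployed = 12.11 million.
Labor force = 143.95 + 12.11 = 156.06 million.
Unemployment rate = 12.11 / 156.06 = 7.76%.

Unemployment rate ≈ 7.76%.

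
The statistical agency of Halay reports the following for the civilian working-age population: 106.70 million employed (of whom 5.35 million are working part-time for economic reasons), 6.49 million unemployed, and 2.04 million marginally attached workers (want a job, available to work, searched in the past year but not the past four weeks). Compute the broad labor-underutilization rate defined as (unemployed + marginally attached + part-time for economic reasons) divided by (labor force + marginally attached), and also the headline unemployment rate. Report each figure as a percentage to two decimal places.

Labor force = 106.70 + 6.49 = 113.19 million.
Numerator = 6.49 + 2.04 + 5.35 = 13.88 million.
Denominator = 113.19 + 2.04 = 115.23 million.
Broad rate = 13.88 / 115.23 = 12.05%.
Headline unemployment rate = 6.49 / 113.19 = 5.73%.

Broad underutilization rate ≈ 12.05%; headline unemployment rate ≈ 5.73%.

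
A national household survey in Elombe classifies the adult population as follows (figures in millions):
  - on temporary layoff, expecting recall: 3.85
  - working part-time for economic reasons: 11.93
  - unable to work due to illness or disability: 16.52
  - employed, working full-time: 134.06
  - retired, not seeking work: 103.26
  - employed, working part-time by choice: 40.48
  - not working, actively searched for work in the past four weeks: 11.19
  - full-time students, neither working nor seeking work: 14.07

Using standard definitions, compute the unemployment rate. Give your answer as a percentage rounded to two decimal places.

Employed = 11.93 + 134.06 + 40.48 = 186.47 million (anyone who worked, including part-time for economic reasons, counts as employed).
Unemployed = 3.85 + 11.19 = 15.04 million (jobless and actively searching, or on temporary layoff).
Labor force = 186.47 + 15.04 = 201.51 million.
Unemployment rate = 15.04 / 201.51 = 7.46%.

Unemployment rate ≈ 7.46%.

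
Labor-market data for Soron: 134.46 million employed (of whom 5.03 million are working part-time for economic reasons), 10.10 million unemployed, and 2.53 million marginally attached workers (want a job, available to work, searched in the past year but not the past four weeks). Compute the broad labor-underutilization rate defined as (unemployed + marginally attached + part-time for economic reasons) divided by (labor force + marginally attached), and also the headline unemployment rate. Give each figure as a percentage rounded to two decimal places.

Broad underutilization rate ≈ 12.01%; headline unemployment rate ≈ 6.99%.

Labor force = 134.46 + 10.10 = 144.56 million.
Numerator = 10.10 + 2.53 + 5.03 = 17.66 million.
Denominator = 144.56 + 2.53 = 147.09 million.
Broad rate = 17.66 / 147.09 = 12.01%.
Headline unemployment rate = 10.10 / 144.56 = 6.99%.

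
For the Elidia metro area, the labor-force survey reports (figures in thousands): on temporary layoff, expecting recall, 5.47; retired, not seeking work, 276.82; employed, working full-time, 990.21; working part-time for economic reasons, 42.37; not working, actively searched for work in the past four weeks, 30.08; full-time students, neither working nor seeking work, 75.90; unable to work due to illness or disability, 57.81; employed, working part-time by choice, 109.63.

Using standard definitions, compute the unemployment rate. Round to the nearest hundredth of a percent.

Unemployment rate ≈ 3.02%.

Employed = 990.21 + 42.37 + 109.63 = 1,142.21 thousand (anyone who worked, including part-time for economic reasons, counts as employed).
Unemployed = 5.47 + 30.08 = 35.55 thousand (jobless and actively searching, or on temporary layoff).
Labor force = 1,142.21 + 35.55 = 1,177.76 thousand.
Unemployment rate = 35.55 / 1,177.76 = 3.02%.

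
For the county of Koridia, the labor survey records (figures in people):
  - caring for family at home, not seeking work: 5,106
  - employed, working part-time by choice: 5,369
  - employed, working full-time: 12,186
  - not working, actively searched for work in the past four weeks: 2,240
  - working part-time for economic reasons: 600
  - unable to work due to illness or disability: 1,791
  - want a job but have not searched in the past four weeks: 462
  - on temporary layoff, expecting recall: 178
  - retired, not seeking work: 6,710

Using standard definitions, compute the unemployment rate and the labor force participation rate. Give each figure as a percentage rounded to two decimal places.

Employed = 5,369 + 12,186 + 600 = 18,155 (anyone who worked, including part-time for economic reasons, counts as employed).
Unemployed = 2,240 + 178 = 2,418 (jobless and actively searching, or on temporary layoff).
Labor force = 18,155 + 2,418 = 20,573.
Not in labor force = 5,106 + 1,791 + 462 + 6,710 = 14,069 (those not working and not actively searching are outside the labor force — including those who want a job but have given up searching).
Civilian working-age population = 20,573 + 14,069 = 34,642.
Unemployment rate = 2,418 / 20,573 = 11.75%.
Labor force participation rate = 20,573 / 34,642 = 59.39%.

Unemployment rate ≈ 11.75%; labor force participation rate ≈ 59.39%.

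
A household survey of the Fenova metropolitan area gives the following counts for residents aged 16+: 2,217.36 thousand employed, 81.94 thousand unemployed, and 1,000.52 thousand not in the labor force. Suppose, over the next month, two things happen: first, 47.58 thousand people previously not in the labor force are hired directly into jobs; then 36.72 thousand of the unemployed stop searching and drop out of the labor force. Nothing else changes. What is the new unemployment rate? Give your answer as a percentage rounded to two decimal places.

Initially, labor force = 2,217.36 + 81.94 = 2,299.30 thousand, so u = 81.94/2,299.30 = 3.56%.
After the first change, employed and labor force both rise by 47.58; unemployed unchanged → E = 2,264.94, U = 81.94, labor force = 2,346.88 thousand.
After the second change, unemployed and labor force both fall by 36.72 → E = 2,264.94, U = 45.22, labor force = 2,310.16 thousand.
New unemployment rate = 45.22 / 2,310.16 = 1.96%.

New unemployment rate ≈ 1.96%.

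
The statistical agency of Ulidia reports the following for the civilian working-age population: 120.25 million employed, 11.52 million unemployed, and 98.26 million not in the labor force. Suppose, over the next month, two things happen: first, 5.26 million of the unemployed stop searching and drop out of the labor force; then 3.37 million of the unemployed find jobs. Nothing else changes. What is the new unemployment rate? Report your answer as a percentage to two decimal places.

Initially, labor force = 120.25 + 11.52 = 131.77 million, so u = 11.52/131.77 = 8.74%.
After the first change, unemployed and labor force both fall by 5.26 → E = 120.25, U = 6.26, labor force = 126.51 million.
After the second change, unemployed falls and employed rises by 3.37; labor force unchanged → E = 123.62, U = 2.89, labor force = 126.51 million.
New unemployment rate = 2.89 / 126.51 = 2.28%.

New unemployment rate ≈ 2.28%.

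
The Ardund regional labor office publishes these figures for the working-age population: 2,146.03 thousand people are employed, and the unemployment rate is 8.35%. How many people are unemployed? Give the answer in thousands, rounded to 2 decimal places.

About 195.52 thousand are unemployed.

Let U be the number unemployed. The labor force is E + U, and U/(E+U) = 0.0835.
So U = 0.0835 × 2,146.03 / (1 − 0.0835) = 179.1935 / 0.9165 ≈ 195.52 thousand.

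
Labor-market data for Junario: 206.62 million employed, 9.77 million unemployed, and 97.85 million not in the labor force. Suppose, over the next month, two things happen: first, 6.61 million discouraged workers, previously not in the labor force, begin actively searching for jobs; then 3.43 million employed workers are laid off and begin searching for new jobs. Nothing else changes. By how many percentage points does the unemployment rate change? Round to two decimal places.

Initially, labor force = 206.62 + 9.77 = 216.39 million, so u = 9.77/216.39 = 4.51%.
After the first change, unemployed and labor force both rise by 6.61 → E = 206.62, U = 16.38, labor force = 223.00 million.
After the second change, employed falls and unemployed rises by 3.43; labor force unchanged → E = 203.19, U = 19.81, labor force = 223.00 million.
New unemployment rate = 19.81 / 223.00 = 8.88%.
Change = 8.88% − 4.51% = +4.37 percentage points.

The unemployment rate changes by +4.37 percentage points.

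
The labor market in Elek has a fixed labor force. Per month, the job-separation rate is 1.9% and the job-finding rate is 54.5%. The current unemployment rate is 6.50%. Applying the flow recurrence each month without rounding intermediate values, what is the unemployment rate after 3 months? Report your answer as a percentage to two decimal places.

Unemployment rate after three months ≈ 3.63%.

With a fixed labor force, u_{t+1} = u_t + s·(1−u_t) − f·u_t = u_t·(1−s−f) + s.
Here 1−s−f = 0.436 and s = 0.019.
u_1 = 0.065000 × 0.436 + 0.019 = 0.047340.
u_2 = 0.047340 × 0.436 + 0.019 = 0.039640.
u_3 = 0.039640 × 0.436 + 0.019 = 0.036283.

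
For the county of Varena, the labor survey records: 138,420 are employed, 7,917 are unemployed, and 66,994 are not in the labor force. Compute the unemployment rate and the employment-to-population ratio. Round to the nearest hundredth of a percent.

Unemployment rate ≈ 5.41%; employment-population ratio ≈ 64.89%.

Labor force = employed + unemployed = 138,420 + 7,917 = 146,337.
Working-age population = 146,337 + 66,994 = 213,331.
Unemployment rate = 7,917 / 146,337 = 5.41%.
Employment-population ratio = 138,420 / 213,331 = 64.89%.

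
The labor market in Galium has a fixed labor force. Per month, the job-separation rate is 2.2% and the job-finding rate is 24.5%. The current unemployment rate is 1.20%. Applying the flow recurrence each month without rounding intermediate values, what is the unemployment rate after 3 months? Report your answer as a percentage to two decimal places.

Unemployment rate after three months ≈ 5.47%.

With a fixed labor force, u_{t+1} = u_t + s·(1−u_t) − f·u_t = u_t·(1−s−f) + s.
Here 1−s−f = 0.733 and s = 0.022.
u_1 = 0.012000 × 0.733 + 0.022 = 0.030796.
u_2 = 0.030796 × 0.733 + 0.022 = 0.044573.
u_3 = 0.044573 × 0.733 + 0.022 = 0.054672.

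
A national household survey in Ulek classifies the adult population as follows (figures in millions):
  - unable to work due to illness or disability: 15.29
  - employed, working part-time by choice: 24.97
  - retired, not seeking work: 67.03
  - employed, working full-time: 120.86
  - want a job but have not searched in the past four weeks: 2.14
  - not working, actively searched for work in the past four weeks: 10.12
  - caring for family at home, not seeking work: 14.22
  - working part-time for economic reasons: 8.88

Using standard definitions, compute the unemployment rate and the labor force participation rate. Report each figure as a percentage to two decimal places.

Employed = 24.97 + 120.86 + 8.88 = 154.71 million (anyone who worked, including part-time for economic reasons, counts as employed).
Unemployed = 10.12 million.
Labor force = 154.71 + 10.12 = 164.83 million.
Not in labor force = 15.29 + 67.03 + 2.14 + 14.22 = 98.68 million (those not working and not actively searching are outside the labor force — including those who want a job but have given up searching).
Civilian working-age population = 164.83 + 98.68 = 263.51 million.
Unemployment rate = 10.12 / 164.83 = 6.14%.
Labor force participation rate = 164.83 / 263.51 = 62.55%.

Unemployment rate ≈ 6.14%; labor force participation rate ≈ 62.55%.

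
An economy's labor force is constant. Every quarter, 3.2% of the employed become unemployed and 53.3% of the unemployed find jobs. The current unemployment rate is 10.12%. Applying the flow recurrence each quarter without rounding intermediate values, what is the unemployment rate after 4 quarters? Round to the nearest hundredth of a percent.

Unemployment rate after four quarters ≈ 5.82%.

With a fixed labor force, u_{t+1} = u_t + s·(1−u_t) − f·u_t = u_t·(1−s−f) + s.
Here 1−s−f = 0.435 and s = 0.032.
u_1 = 0.101200 × 0.435 + 0.032 = 0.076022.
u_2 = 0.076022 × 0.435 + 0.032 = 0.065070.
u_3 = 0.065070 × 0.435 + 0.032 = 0.060305.
u_4 = 0.060305 × 0.435 + 0.032 = 0.058233.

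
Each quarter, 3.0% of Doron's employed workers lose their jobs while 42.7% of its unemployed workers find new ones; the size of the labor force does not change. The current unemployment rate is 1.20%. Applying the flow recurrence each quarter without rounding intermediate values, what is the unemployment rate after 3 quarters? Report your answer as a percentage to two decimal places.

With a fixed labor force, u_{t+1} = u_t + s·(1−u_t) − f·u_t = u_t·(1−s−f) + s.
Here 1−s−f = 0.543 and s = 0.030.
u_1 = 0.012000 × 0.543 + 0.030 = 0.036516.
u_2 = 0.036516 × 0.543 + 0.030 = 0.049828.
u_3 = 0.049828 × 0.543 + 0.030 = 0.057057.

Unemployment rate after three quarters ≈ 5.71%.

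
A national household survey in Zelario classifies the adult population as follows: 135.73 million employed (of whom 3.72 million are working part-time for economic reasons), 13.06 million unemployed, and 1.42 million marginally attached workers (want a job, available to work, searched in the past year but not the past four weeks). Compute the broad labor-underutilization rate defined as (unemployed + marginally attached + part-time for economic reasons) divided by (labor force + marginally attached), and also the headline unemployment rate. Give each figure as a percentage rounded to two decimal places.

Labor force = 135.73 + 13.06 = 148.79 million.
Numerator = 13.06 + 1.42 + 3.72 = 18.20 million.
Denominator = 148.79 + 1.42 = 150.21 million.
Broad rate = 18.20 / 150.21 = 12.12%.
Headline unemployment rate = 13.06 / 148.79 = 8.78%.

Broad underutilization rate ≈ 12.12%; headline unemployment rate ≈ 8.78%.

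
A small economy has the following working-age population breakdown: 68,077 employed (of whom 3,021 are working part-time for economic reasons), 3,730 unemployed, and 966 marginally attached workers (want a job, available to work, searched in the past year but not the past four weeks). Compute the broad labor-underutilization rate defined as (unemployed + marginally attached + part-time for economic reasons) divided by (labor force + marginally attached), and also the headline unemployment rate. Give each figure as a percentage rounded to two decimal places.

Labor force = 68,077 + 3,730 = 71,807.
Numerator = 3,730 + 966 + 3,021 = 7,717.
Denominator = 71,807 + 966 = 72,773.
Broad rate = 7,717 / 72,773 = 10.60%.
Headline unemployment rate = 3,730 / 71,807 = 5.19%.

Broad underutilization rate ≈ 10.60%; headline unemployment rate ≈ 5.19%.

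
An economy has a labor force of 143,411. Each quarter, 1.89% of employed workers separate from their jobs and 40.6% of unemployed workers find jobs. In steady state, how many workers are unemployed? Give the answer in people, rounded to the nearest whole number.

About 6,379 are unemployed in steady state.

Steady-state unemployment rate u* = s/(s+f) = 1.89/(1.89+40.6) = 0.044481.
Unemployed = u* × labor force = 0.044481 × 143,411 ≈ 6,379.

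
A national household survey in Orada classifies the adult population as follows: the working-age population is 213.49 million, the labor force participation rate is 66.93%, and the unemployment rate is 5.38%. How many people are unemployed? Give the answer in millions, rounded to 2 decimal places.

About 7.69 million are unemployed.

Labor force = 0.6693 × 213.49 = 142.89 million.
Unemployed = 0.0538 × 142.89 ≈ 7.69 million.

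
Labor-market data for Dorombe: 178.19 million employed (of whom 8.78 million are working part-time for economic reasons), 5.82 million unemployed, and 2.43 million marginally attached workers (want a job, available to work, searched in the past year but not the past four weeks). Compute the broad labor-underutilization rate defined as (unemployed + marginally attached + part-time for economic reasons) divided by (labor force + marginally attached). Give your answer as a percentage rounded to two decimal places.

Labor force = 178.19 + 5.82 = 184.01 million.
Numerator = 5.82 + 2.43 + 8.78 = 17.03 million.
Denominator = 184.01 + 2.43 = 186.44 million.
Broad rate = 17.03 / 186.44 = 9.13%.

Broad underutilization rate ≈ 9.13%.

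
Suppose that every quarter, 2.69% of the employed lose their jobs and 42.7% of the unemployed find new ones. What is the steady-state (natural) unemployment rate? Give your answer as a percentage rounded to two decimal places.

At steady state the flows balance: s·E = f·U, so U/(E+U) = s/(s+f).
u* = 2.69 / (2.69 + 42.7) = 2.69 / 45.39 = 5.93%.

Steady-state unemployment rate ≈ 5.93%.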